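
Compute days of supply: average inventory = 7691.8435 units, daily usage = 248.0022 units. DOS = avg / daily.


DOS = 7691.8435 / 248.0022 = 31.0152

31.0152 days


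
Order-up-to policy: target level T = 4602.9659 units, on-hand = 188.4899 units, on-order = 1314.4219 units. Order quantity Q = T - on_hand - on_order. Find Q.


Inventory position = OH + OO = 188.4899 + 1314.4219 = 1502.9118
Q = 4602.9659 - 1502.9118 = 3100.0541

3100.0541 units


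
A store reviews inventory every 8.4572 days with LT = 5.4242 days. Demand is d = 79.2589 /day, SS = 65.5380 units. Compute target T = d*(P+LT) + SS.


P + LT = 13.8814
d*(P+LT) = 79.2589 * 13.8814 = 1100.2245
T = 1100.2245 + 65.5380 = 1165.7625

1165.7625 units


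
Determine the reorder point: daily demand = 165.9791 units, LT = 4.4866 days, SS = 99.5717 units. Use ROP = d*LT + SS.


d*LT = 165.9791 * 4.4866 = 744.6818
ROP = 744.6818 + 99.5717 = 844.2535

844.2535 units


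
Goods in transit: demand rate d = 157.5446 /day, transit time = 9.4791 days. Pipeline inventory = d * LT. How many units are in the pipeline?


Pipeline = 157.5446 * 9.4791 = 1493.3810

1493.3810 units


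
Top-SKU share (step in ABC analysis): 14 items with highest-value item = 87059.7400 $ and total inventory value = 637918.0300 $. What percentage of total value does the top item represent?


Top item = 87059.7400
Total = 637918.0300
Percentage = 87059.7400 / 637918.0300 * 100 = 13.6475

13.6475%


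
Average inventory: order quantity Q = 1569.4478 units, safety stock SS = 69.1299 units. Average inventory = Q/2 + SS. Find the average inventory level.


Q/2 = 784.7239
Avg = 784.7239 + 69.1299 = 853.8538

853.8538 units


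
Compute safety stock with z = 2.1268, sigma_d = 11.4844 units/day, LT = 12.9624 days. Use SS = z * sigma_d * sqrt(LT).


sqrt(LT) = sqrt(12.9624) = 3.6003
SS = 2.1268 * 11.4844 * 3.6003 = 87.9382

87.9382 units


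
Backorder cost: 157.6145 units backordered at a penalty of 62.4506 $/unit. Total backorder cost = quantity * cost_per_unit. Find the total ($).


Total = 157.6145 * 62.4506 = 9843.1201

9843.1201 $


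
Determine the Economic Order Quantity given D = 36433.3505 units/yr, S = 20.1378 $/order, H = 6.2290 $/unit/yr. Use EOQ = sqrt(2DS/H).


2*D*S = 2 * 36433.3505 * 20.1378 = 1467375.0514
2*D*S/H = 235571.5286
EOQ = sqrt(235571.5286) = 485.3571

485.3571 units


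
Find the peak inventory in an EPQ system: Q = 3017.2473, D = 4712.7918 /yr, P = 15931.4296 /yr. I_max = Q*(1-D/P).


D/P = 0.2958
1 - D/P = 0.7042
I_max = 3017.2473 * 0.7042 = 2124.6935

2124.6935 units


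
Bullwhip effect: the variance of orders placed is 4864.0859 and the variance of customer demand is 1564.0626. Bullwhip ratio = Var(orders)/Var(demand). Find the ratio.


BW = 4864.0859 / 1564.0626 = 3.1099

3.1099


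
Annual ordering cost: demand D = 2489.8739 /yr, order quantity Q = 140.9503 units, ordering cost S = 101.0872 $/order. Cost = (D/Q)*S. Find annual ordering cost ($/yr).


Number of orders = D/Q = 17.6649
Cost = 17.6649 * 101.0872 = 1785.6960

1785.6960 $/yr


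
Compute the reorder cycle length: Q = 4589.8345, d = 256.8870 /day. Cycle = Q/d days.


Cycle = 4589.8345 / 256.8870 = 17.8671

17.8671 days


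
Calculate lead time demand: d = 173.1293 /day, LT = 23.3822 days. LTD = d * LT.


LTD = 173.1293 * 23.3822 = 4048.1439

4048.1439 units


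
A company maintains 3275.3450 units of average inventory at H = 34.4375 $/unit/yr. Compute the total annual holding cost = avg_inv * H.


Cost = 3275.3450 * 34.4375 = 112794.6934

112794.6934 $/yr


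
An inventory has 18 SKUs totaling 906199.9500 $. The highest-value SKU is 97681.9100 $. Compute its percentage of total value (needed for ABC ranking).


Top item = 97681.9100
Total = 906199.9500
Percentage = 97681.9100 / 906199.9500 * 100 = 10.7793

10.7793%


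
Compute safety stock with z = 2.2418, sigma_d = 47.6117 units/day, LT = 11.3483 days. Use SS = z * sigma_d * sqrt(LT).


sqrt(LT) = sqrt(11.3483) = 3.3687
SS = 2.2418 * 47.6117 * 3.3687 = 359.5638

359.5638 units


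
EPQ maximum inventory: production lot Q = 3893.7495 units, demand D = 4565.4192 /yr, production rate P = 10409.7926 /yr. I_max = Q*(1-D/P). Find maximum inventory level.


D/P = 0.4386
1 - D/P = 0.5614
I_max = 3893.7495 * 0.5614 = 2186.0691

2186.0691 units


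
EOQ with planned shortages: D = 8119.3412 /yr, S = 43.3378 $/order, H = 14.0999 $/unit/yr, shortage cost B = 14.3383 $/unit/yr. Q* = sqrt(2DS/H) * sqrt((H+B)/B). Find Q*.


sqrt(2DS/H) = 223.4091
sqrt((H+B)/B) = 1.4083
Q* = 223.4091 * 1.4083 = 314.6321

314.6321 units


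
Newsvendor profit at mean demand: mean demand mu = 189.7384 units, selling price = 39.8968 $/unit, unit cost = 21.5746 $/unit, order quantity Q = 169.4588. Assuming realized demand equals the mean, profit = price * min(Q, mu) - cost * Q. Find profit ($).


Sales at mu = min(169.4588, 189.7384) = 169.4588
Revenue = 39.8968 * 169.4588 = 6760.8639
Total cost = 21.5746 * 169.4588 = 3656.0058
Profit = 6760.8639 - 3656.0058 = 3104.8580

3104.8580 $


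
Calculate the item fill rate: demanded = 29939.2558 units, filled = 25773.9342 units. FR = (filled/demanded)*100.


FR = 25773.9342 / 29939.2558 * 100 = 86.0874

86.0874%


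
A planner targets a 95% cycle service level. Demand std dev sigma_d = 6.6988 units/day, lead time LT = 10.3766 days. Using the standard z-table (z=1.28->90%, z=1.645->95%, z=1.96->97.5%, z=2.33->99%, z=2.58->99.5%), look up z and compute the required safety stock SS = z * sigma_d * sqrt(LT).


From the table, SL = 95% corresponds to z = 1.645
sqrt(LT) = sqrt(10.3766) = 3.2213
SS = 1.645 * 6.6988 * 3.2213 = 35.4969

35.4969 units


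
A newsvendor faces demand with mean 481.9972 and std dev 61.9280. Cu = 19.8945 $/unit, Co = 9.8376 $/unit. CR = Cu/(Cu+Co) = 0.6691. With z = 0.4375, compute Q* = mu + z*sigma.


CR = Cu/(Cu+Co) = 19.8945/(19.8945+9.8376) = 0.6691
z = 0.4375
Q* = 481.9972 + 0.4375 * 61.9280 = 509.0907

509.0907 units


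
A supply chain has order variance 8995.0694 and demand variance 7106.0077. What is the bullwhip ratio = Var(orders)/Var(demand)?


BW = 8995.0694 / 7106.0077 = 1.2658

1.2658


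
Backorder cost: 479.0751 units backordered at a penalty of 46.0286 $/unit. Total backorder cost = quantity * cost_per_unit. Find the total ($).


Total = 479.0751 * 46.0286 = 22051.1561

22051.1561 $


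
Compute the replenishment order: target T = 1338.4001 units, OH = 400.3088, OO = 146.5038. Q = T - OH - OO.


Inventory position = OH + OO = 400.3088 + 146.5038 = 546.8126
Q = 1338.4001 - 546.8126 = 791.5875

791.5875 units


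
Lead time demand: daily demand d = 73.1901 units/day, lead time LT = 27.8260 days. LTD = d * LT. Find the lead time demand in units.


LTD = 73.1901 * 27.8260 = 2036.5877

2036.5877 units


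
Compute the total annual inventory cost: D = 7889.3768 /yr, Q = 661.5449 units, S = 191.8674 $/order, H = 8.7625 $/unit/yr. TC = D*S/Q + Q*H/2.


Ordering cost = D*S/Q = 2288.1504
Holding cost = Q*H/2 = 2898.3936
TC = 2288.1504 + 2898.3936 = 5186.5440

5186.5440 $/yr


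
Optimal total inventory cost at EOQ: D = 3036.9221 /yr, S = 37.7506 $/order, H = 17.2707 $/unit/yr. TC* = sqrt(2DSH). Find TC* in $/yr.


2*D*S*H = 3960020.6134
TC* = sqrt(3960020.6134) = 1989.9801

1989.9801 $/yr


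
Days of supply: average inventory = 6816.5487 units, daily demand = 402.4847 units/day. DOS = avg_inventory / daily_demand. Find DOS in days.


DOS = 6816.5487 / 402.4847 = 16.9362

16.9362 days


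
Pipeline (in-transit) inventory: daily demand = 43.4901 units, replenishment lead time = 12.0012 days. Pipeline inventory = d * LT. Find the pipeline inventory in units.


Pipeline = 43.4901 * 12.0012 = 521.9334

521.9334 units


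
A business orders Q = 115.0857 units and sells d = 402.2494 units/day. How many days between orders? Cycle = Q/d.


Cycle = 115.0857 / 402.2494 = 0.2861

0.2861 days


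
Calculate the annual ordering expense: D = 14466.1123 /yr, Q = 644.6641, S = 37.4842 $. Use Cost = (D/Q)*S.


Number of orders = D/Q = 22.4398
Cost = 22.4398 * 37.4842 = 841.1367

841.1367 $/yr


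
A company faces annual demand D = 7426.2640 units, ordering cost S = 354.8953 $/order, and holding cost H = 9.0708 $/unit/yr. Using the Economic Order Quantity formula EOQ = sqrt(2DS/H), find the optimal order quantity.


2*D*S = 2 * 7426.2640 * 354.8953 = 5271092.3803
2*D*S/H = 581105.5674
EOQ = sqrt(581105.5674) = 762.3028

762.3028 units


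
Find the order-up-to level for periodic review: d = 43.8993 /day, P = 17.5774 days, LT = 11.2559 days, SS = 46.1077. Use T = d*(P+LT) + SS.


P + LT = 28.8333
d*(P+LT) = 43.8993 * 28.8333 = 1265.7617
T = 1265.7617 + 46.1077 = 1311.8694

1311.8694 units


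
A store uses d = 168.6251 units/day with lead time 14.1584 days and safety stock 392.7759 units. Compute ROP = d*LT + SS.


d*LT = 168.6251 * 14.1584 = 2387.4616
ROP = 2387.4616 + 392.7759 = 2780.2375

2780.2375 units


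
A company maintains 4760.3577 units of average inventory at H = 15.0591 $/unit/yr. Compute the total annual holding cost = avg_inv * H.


Cost = 4760.3577 * 15.0591 = 71686.7026

71686.7026 $/yr


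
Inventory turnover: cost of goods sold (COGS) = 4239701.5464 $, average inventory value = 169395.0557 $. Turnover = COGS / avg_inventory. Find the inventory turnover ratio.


Turnover = 4239701.5464 / 169395.0557 = 25.0285

25.0285


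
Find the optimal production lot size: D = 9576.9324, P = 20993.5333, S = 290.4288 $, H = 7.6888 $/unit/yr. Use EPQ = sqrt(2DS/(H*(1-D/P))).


1 - D/P = 1 - 0.4562 = 0.5438
H*(1-D/P) = 4.1813
2DS = 5562833.9692
EPQ = sqrt(1330412.3042) = 1153.4350

1153.4350 units


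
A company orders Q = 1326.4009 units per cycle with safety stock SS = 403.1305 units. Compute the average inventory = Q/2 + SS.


Q/2 = 663.2005
Avg = 663.2005 + 403.1305 = 1066.3310

1066.3310 units


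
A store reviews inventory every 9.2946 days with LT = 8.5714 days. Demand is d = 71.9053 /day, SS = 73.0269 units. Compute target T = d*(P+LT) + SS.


P + LT = 17.8660
d*(P+LT) = 71.9053 * 17.8660 = 1284.6601
T = 1284.6601 + 73.0269 = 1357.6870

1357.6870 units


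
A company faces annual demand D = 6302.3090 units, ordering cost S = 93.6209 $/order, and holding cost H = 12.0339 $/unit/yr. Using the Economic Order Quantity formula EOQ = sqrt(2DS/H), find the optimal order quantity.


2*D*S = 2 * 6302.3090 * 93.6209 = 1180055.6813
2*D*S/H = 98060.9513
EOQ = sqrt(98060.9513) = 313.1469

313.1469 units


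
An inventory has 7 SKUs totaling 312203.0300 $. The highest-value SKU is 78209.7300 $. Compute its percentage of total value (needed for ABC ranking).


Top item = 78209.7300
Total = 312203.0300
Percentage = 78209.7300 / 312203.0300 * 100 = 25.0509

25.0509%


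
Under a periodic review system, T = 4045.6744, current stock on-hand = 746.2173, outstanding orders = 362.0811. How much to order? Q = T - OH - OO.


Inventory position = OH + OO = 746.2173 + 362.0811 = 1108.2984
Q = 4045.6744 - 1108.2984 = 2937.3760

2937.3760 units


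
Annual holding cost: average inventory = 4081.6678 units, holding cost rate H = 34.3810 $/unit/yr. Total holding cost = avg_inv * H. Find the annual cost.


Cost = 4081.6678 * 34.3810 = 140331.8206

140331.8206 $/yr


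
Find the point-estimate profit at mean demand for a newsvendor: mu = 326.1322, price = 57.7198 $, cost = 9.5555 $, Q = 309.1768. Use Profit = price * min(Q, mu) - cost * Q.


Sales at mu = min(309.1768, 326.1322) = 309.1768
Revenue = 57.7198 * 309.1768 = 17845.6231
Total cost = 9.5555 * 309.1768 = 2954.3389
Profit = 17845.6231 - 2954.3389 = 14891.2841

14891.2841 $


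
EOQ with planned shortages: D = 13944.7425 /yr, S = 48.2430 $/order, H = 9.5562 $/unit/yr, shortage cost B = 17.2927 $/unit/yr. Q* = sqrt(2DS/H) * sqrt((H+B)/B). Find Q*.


sqrt(2DS/H) = 375.2276
sqrt((H+B)/B) = 1.2460
Q* = 375.2276 * 1.2460 = 467.5485

467.5485 units


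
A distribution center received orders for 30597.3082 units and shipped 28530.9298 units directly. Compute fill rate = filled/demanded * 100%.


FR = 28530.9298 / 30597.3082 * 100 = 93.2465

93.2465%


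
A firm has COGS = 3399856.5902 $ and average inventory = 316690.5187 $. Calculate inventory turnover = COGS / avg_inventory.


Turnover = 3399856.5902 / 316690.5187 = 10.7356

10.7356


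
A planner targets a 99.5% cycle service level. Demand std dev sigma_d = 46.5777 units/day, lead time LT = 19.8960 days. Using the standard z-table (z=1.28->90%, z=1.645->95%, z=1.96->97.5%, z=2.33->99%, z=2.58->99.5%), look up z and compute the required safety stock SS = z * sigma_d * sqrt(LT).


From the table, SL = 99.5% corresponds to z = 2.58
sqrt(LT) = sqrt(19.8960) = 4.4605
SS = 2.58 * 46.5777 * 4.4605 = 536.0196

536.0196 units


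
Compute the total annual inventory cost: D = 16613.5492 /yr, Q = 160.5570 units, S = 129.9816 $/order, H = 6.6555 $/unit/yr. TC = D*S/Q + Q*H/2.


Ordering cost = D*S/Q = 13449.7761
Holding cost = Q*H/2 = 534.2936
TC = 13449.7761 + 534.2936 = 13984.0697

13984.0697 $/yr


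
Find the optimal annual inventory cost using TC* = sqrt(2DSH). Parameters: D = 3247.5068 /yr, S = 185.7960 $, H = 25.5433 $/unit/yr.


2*D*S*H = 30824314.6128
TC* = sqrt(30824314.6128) = 5551.9649

5551.9649 $/yr


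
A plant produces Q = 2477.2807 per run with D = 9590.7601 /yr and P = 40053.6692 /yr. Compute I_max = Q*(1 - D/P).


D/P = 0.2394
1 - D/P = 0.7606
I_max = 2477.2807 * 0.7606 = 1884.1015

1884.1015 units


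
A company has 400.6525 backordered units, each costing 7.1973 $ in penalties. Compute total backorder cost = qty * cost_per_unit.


Total = 400.6525 * 7.1973 = 2883.6162

2883.6162 $


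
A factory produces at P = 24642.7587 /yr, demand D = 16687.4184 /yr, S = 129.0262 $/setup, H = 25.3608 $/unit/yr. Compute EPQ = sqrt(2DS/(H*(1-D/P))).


1 - D/P = 1 - 0.6772 = 0.3228
H*(1-D/P) = 8.1871
2DS = 4306228.3679
EPQ = sqrt(525974.4777) = 725.2410

725.2410 units


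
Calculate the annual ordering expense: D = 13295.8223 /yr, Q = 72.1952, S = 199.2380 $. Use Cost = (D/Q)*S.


Number of orders = D/Q = 184.1649
Cost = 184.1649 * 199.2380 = 36692.6478

36692.6478 $/yr


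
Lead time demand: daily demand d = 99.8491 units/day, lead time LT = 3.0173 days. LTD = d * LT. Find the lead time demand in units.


LTD = 99.8491 * 3.0173 = 301.2747

301.2747 units


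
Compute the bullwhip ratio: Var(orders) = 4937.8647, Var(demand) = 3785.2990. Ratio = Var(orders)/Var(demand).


BW = 4937.8647 / 3785.2990 = 1.3045

1.3045


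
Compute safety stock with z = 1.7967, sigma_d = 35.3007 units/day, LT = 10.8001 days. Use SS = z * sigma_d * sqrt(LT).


sqrt(LT) = sqrt(10.8001) = 3.2864
SS = 1.7967 * 35.3007 * 3.2864 = 208.4360

208.4360 units


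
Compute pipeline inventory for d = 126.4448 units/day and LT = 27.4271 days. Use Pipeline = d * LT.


Pipeline = 126.4448 * 27.4271 = 3468.0142

3468.0142 units


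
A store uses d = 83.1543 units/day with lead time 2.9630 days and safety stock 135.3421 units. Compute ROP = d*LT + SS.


d*LT = 83.1543 * 2.9630 = 246.3862
ROP = 246.3862 + 135.3421 = 381.7283

381.7283 units


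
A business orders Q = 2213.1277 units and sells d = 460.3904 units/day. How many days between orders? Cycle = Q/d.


Cycle = 2213.1277 / 460.3904 = 4.8071

4.8071 days


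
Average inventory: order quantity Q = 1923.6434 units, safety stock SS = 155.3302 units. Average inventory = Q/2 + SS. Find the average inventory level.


Q/2 = 961.8217
Avg = 961.8217 + 155.3302 = 1117.1519

1117.1519 units


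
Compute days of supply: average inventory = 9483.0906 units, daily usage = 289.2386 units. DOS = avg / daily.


DOS = 9483.0906 / 289.2386 = 32.7864

32.7864 days


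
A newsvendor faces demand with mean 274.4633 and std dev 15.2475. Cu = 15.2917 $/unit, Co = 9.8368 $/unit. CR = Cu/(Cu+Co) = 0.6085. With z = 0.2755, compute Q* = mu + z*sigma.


CR = Cu/(Cu+Co) = 15.2917/(15.2917+9.8368) = 0.6085
z = 0.2755
Q* = 274.4633 + 0.2755 * 15.2475 = 278.6640

278.6640 units


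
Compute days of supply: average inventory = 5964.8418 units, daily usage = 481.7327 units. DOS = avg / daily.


DOS = 5964.8418 / 481.7327 = 12.3821

12.3821 days


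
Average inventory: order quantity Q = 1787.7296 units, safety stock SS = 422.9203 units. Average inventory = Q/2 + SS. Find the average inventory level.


Q/2 = 893.8648
Avg = 893.8648 + 422.9203 = 1316.7851

1316.7851 units


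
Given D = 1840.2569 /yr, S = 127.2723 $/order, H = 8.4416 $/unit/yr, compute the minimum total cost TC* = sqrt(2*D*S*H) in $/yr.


2*D*S*H = 3954277.2169
TC* = sqrt(3954277.2169) = 1988.5365

1988.5365 $/yr


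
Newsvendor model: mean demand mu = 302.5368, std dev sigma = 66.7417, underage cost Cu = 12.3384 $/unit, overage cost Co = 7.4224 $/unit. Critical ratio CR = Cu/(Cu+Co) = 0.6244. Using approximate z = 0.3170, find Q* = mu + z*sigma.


CR = Cu/(Cu+Co) = 12.3384/(12.3384+7.4224) = 0.6244
z = 0.3170
Q* = 302.5368 + 0.3170 * 66.7417 = 323.6939

323.6939 units


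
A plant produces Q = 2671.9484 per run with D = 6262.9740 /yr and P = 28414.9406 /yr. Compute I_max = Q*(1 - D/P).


D/P = 0.2204
1 - D/P = 0.7796
I_max = 2671.9484 * 0.7796 = 2083.0208

2083.0208 units


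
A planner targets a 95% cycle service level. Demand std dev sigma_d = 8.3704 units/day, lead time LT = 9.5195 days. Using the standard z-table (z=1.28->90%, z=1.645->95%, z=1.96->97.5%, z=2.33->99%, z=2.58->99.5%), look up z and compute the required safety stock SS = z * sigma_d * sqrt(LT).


From the table, SL = 95% corresponds to z = 1.645
sqrt(LT) = sqrt(9.5195) = 3.0854
SS = 1.645 * 8.3704 * 3.0854 = 42.4834

42.4834 units


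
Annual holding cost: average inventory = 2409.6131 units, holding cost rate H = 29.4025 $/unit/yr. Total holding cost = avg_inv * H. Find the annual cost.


Cost = 2409.6131 * 29.4025 = 70848.6492

70848.6492 $/yr


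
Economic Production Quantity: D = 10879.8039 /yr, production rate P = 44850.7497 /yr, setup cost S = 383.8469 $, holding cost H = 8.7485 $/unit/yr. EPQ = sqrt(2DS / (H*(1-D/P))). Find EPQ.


1 - D/P = 1 - 0.2426 = 0.7574
H*(1-D/P) = 6.6263
2DS = 8352357.9992
EPQ = sqrt(1260484.6843) = 1122.7131

1122.7131 units


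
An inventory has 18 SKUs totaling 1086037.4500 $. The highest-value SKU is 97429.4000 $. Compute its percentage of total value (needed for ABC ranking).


Top item = 97429.4000
Total = 1086037.4500
Percentage = 97429.4000 / 1086037.4500 * 100 = 8.9711

8.9711%


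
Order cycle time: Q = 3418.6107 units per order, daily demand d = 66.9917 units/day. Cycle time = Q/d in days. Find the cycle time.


Cycle = 3418.6107 / 66.9917 = 51.0304

51.0304 days


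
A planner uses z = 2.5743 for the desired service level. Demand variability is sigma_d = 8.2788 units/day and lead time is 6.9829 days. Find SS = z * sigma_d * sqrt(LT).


sqrt(LT) = sqrt(6.9829) = 2.6425
SS = 2.5743 * 8.2788 * 2.6425 = 56.3176

56.3176 units


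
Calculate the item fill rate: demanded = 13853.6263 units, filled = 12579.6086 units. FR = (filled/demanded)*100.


FR = 12579.6086 / 13853.6263 * 100 = 90.8037

90.8037%


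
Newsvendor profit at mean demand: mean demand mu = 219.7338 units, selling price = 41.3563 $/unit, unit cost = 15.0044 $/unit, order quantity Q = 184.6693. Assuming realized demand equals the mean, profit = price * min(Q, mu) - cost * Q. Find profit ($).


Sales at mu = min(184.6693, 219.7338) = 184.6693
Revenue = 41.3563 * 184.6693 = 7637.2390
Total cost = 15.0044 * 184.6693 = 2770.8520
Profit = 7637.2390 - 2770.8520 = 4866.3869

4866.3869 $


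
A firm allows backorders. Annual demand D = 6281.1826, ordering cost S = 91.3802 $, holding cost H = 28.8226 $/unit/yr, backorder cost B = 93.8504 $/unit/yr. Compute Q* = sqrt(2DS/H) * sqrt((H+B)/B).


sqrt(2DS/H) = 199.5700
sqrt((H+B)/B) = 1.1433
Q* = 199.5700 * 1.1433 = 228.1664

228.1664 units


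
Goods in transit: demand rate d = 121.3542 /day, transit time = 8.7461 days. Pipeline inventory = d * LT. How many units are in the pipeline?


Pipeline = 121.3542 * 8.7461 = 1061.3760

1061.3760 units


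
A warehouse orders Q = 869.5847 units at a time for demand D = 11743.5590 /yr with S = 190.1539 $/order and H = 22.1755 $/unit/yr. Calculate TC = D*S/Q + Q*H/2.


Ordering cost = D*S/Q = 2567.9885
Holding cost = Q*H/2 = 9641.7378
TC = 2567.9885 + 9641.7378 = 12209.7263

12209.7263 $/yr


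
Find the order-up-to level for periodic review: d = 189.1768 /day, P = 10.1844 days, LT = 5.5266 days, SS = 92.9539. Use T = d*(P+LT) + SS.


P + LT = 15.7110
d*(P+LT) = 189.1768 * 15.7110 = 2972.1567
T = 2972.1567 + 92.9539 = 3065.1106

3065.1106 units


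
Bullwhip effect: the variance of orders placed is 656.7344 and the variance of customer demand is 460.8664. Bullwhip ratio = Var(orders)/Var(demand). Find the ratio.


BW = 656.7344 / 460.8664 = 1.4250

1.4250


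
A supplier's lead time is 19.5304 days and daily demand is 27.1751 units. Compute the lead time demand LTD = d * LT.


LTD = 27.1751 * 19.5304 = 530.7406

530.7406 units


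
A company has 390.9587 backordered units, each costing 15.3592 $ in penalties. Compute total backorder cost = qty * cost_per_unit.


Total = 390.9587 * 15.3592 = 6004.8129

6004.8129 $


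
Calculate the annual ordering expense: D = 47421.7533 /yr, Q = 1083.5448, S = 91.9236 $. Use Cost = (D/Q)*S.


Number of orders = D/Q = 43.7654
Cost = 43.7654 * 91.9236 = 4023.0716

4023.0716 $/yr


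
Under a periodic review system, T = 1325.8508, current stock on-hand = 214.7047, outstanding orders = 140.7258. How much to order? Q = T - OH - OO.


Inventory position = OH + OO = 214.7047 + 140.7258 = 355.4305
Q = 1325.8508 - 355.4305 = 970.4203

970.4203 units


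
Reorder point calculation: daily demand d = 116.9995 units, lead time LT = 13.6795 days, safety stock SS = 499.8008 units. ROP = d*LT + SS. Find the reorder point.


d*LT = 116.9995 * 13.6795 = 1600.4947
ROP = 1600.4947 + 499.8008 = 2100.2955

2100.2955 units


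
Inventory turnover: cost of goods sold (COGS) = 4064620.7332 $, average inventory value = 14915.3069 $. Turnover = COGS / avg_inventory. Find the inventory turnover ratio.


Turnover = 4064620.7332 / 14915.3069 = 272.5134

272.5134


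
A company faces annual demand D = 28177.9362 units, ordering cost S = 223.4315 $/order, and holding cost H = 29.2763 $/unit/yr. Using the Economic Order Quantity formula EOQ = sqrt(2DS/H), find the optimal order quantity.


2*D*S = 2 * 28177.9362 * 223.4315 = 12591677.1041
2*D*S/H = 430097.9668
EOQ = sqrt(430097.9668) = 655.8185

655.8185 units


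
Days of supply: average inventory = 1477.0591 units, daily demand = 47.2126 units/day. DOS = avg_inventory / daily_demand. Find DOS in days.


DOS = 1477.0591 / 47.2126 = 31.2853

31.2853 days


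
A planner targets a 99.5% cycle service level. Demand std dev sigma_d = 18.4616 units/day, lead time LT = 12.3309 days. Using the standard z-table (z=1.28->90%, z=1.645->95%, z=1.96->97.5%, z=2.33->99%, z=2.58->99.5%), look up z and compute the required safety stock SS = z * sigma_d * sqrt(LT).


From the table, SL = 99.5% corresponds to z = 2.58
sqrt(LT) = sqrt(12.3309) = 3.5115
SS = 2.58 * 18.4616 * 3.5115 = 167.2578

167.2578 units


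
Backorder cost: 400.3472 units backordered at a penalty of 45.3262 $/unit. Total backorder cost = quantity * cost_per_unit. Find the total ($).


Total = 400.3472 * 45.3262 = 18146.2173

18146.2173 $


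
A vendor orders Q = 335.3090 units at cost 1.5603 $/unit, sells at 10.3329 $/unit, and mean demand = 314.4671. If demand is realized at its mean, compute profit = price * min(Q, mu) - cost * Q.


Sales at mu = min(335.3090, 314.4671) = 314.4671
Revenue = 10.3329 * 314.4671 = 3249.3571
Total cost = 1.5603 * 335.3090 = 523.1826
Profit = 3249.3571 - 523.1826 = 2726.1745

2726.1745 $


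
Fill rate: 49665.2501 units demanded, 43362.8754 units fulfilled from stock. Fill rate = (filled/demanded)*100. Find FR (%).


FR = 43362.8754 / 49665.2501 * 100 = 87.3103

87.3103%


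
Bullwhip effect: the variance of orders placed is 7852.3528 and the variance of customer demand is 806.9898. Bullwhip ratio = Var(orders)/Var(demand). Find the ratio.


BW = 7852.3528 / 806.9898 = 9.7304

9.7304


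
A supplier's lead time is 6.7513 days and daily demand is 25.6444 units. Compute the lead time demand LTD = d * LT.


LTD = 25.6444 * 6.7513 = 173.1330

173.1330 units


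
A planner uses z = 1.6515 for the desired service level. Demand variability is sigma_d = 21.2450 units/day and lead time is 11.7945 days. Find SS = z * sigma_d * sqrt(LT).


sqrt(LT) = sqrt(11.7945) = 3.4343
SS = 1.6515 * 21.2450 * 3.4343 = 120.4967

120.4967 units


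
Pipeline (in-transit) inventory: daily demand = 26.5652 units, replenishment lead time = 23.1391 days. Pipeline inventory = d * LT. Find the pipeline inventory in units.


Pipeline = 26.5652 * 23.1391 = 614.6948

614.6948 units


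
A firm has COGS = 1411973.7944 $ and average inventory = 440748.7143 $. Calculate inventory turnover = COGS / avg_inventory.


Turnover = 1411973.7944 / 440748.7143 = 3.2036

3.2036


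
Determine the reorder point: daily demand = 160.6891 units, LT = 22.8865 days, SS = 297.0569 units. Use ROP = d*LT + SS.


d*LT = 160.6891 * 22.8865 = 3677.6111
ROP = 3677.6111 + 297.0569 = 3974.6680

3974.6680 units


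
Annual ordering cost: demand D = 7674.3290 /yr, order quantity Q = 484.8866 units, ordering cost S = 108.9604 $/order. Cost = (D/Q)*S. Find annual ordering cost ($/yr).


Number of orders = D/Q = 15.8271
Cost = 15.8271 * 108.9604 = 1724.5227

1724.5227 $/yr


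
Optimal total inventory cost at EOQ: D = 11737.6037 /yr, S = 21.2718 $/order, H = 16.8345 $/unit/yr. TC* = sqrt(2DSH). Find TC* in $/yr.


2*D*S*H = 8406474.5189
TC* = sqrt(8406474.5189) = 2899.3921

2899.3921 $/yr


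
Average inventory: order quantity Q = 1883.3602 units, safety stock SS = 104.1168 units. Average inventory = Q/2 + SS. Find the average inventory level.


Q/2 = 941.6801
Avg = 941.6801 + 104.1168 = 1045.7969

1045.7969 units


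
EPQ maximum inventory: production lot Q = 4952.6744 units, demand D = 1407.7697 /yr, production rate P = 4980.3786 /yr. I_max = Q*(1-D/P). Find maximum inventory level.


D/P = 0.2827
1 - D/P = 0.7173
I_max = 4952.6744 * 0.7173 = 3552.7357

3552.7357 units


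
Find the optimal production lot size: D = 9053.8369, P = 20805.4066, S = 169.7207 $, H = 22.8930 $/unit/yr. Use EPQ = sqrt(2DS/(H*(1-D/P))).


1 - D/P = 1 - 0.4352 = 0.5648
H*(1-D/P) = 12.9307
2DS = 3073247.0727
EPQ = sqrt(237670.3990) = 487.5145

487.5145 units


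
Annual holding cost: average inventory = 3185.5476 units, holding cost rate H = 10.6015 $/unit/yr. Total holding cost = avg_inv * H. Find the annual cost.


Cost = 3185.5476 * 10.6015 = 33771.5829

33771.5829 $/yr


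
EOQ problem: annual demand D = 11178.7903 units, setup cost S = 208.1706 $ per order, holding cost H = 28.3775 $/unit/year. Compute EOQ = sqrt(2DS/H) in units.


2*D*S = 2 * 11178.7903 * 208.1706 = 4654190.9681
2*D*S/H = 164009.9011
EOQ = sqrt(164009.9011) = 404.9814

404.9814 units


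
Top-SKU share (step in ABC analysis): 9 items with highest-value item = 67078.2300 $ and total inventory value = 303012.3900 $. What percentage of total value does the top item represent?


Top item = 67078.2300
Total = 303012.3900
Percentage = 67078.2300 / 303012.3900 * 100 = 22.1371

22.1371%


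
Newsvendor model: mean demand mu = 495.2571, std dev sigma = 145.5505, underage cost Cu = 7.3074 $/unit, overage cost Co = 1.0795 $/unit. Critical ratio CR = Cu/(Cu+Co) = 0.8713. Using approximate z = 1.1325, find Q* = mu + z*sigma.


CR = Cu/(Cu+Co) = 7.3074/(7.3074+1.0795) = 0.8713
z = 1.1325
Q* = 495.2571 + 1.1325 * 145.5505 = 660.0930

660.0930 units


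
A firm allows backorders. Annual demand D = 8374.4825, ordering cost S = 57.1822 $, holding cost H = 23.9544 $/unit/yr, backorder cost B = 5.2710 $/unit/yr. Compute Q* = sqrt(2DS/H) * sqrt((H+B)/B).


sqrt(2DS/H) = 199.9548
sqrt((H+B)/B) = 2.3547
Q* = 199.9548 * 2.3547 = 470.8315

470.8315 units


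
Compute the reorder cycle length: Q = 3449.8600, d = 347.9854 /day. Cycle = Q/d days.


Cycle = 3449.8600 / 347.9854 = 9.9138

9.9138 days


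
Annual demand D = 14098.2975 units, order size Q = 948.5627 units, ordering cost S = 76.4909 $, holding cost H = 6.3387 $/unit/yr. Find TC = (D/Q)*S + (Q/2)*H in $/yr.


Ordering cost = D*S/Q = 1136.8689
Holding cost = Q*H/2 = 3006.3272
TC = 1136.8689 + 3006.3272 = 4143.1961

4143.1961 $/yr


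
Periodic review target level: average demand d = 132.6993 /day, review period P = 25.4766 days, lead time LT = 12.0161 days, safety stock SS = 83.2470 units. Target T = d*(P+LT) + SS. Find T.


P + LT = 37.4927
d*(P+LT) = 132.6993 * 37.4927 = 4975.2550
T = 4975.2550 + 83.2470 = 5058.5020

5058.5020 units


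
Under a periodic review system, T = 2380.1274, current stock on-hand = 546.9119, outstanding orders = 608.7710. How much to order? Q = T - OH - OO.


Inventory position = OH + OO = 546.9119 + 608.7710 = 1155.6829
Q = 2380.1274 - 1155.6829 = 1224.4445

1224.4445 units


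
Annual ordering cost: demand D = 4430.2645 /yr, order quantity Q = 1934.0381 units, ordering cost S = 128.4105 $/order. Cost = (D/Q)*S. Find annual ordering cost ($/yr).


Number of orders = D/Q = 2.2907
Cost = 2.2907 * 128.4105 = 294.1475

294.1475 $/yr


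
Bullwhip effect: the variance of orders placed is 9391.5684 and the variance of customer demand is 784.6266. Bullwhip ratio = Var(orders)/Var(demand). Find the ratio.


BW = 9391.5684 / 784.6266 = 11.9695

11.9695


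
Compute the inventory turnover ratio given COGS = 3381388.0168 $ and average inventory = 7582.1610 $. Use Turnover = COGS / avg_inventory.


Turnover = 3381388.0168 / 7582.1610 = 445.9663

445.9663


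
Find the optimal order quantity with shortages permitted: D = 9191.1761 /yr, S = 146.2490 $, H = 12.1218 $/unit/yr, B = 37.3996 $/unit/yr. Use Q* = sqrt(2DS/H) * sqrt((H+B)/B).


sqrt(2DS/H) = 470.9377
sqrt((H+B)/B) = 1.1507
Q* = 470.9377 * 1.1507 = 541.9091

541.9091 units


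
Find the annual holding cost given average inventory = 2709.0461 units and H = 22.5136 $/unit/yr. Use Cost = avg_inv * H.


Cost = 2709.0461 * 22.5136 = 60990.3803

60990.3803 $/yr


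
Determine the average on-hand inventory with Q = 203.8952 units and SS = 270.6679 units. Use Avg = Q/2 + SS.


Q/2 = 101.9476
Avg = 101.9476 + 270.6679 = 372.6155

372.6155 units


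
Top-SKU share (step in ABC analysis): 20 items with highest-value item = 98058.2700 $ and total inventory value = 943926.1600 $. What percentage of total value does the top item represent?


Top item = 98058.2700
Total = 943926.1600
Percentage = 98058.2700 / 943926.1600 * 100 = 10.3883

10.3883%


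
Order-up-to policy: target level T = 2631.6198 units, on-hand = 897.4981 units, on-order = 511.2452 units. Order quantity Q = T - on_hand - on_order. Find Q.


Inventory position = OH + OO = 897.4981 + 511.2452 = 1408.7433
Q = 2631.6198 - 1408.7433 = 1222.8765

1222.8765 units


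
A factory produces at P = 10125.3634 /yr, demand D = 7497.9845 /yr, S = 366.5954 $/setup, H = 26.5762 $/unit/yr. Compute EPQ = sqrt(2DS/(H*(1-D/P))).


1 - D/P = 1 - 0.7405 = 0.2595
H*(1-D/P) = 6.8961
2DS = 5497453.2539
EPQ = sqrt(797180.3277) = 892.8496

892.8496 units


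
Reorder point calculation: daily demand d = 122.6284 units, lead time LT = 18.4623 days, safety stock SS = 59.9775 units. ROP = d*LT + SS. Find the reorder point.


d*LT = 122.6284 * 18.4623 = 2264.0023
ROP = 2264.0023 + 59.9775 = 2323.9798

2323.9798 units


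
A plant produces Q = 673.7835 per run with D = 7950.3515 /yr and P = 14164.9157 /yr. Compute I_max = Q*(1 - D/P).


D/P = 0.5613
1 - D/P = 0.4387
I_max = 673.7835 * 0.4387 = 295.6086

295.6086 units


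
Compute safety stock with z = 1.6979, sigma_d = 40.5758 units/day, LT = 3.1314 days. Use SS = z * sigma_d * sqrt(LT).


sqrt(LT) = sqrt(3.1314) = 1.7696
SS = 1.6979 * 40.5758 * 1.7696 = 121.9126

121.9126 units


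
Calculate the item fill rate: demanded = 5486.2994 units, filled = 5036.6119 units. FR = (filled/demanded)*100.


FR = 5036.6119 / 5486.2994 * 100 = 91.8034

91.8034%


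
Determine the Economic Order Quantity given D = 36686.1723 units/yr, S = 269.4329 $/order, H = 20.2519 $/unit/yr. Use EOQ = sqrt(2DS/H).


2*D*S = 2 * 36686.1723 * 269.4329 = 19768923.5854
2*D*S/H = 976151.5505
EOQ = sqrt(976151.5505) = 988.0038

988.0038 units


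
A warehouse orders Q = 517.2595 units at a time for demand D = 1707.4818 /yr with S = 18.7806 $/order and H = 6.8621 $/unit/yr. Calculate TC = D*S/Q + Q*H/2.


Ordering cost = D*S/Q = 61.9951
Holding cost = Q*H/2 = 1774.7432
TC = 61.9951 + 1774.7432 = 1836.7383

1836.7383 $/yr


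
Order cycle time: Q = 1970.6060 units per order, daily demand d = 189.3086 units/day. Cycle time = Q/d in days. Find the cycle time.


Cycle = 1970.6060 / 189.3086 = 10.4095

10.4095 days


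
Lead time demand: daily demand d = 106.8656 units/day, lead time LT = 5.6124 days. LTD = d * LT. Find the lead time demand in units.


LTD = 106.8656 * 5.6124 = 599.7725

599.7725 units


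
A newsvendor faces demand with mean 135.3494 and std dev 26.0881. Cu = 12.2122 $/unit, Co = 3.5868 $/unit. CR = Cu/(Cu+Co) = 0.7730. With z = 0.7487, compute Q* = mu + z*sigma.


CR = Cu/(Cu+Co) = 12.2122/(12.2122+3.5868) = 0.7730
z = 0.7487
Q* = 135.3494 + 0.7487 * 26.0881 = 154.8816

154.8816 units


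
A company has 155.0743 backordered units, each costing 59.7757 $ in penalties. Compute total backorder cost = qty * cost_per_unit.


Total = 155.0743 * 59.7757 = 9269.6748

9269.6748 $


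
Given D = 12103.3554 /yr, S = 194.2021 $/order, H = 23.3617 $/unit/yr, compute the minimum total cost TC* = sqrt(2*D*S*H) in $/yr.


2*D*S*H = 109823213.1991
TC* = sqrt(109823213.1991) = 10479.6571

10479.6571 $/yr


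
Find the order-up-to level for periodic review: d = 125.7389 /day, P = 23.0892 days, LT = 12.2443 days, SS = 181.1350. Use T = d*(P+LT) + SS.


P + LT = 35.3335
d*(P+LT) = 125.7389 * 35.3335 = 4442.7954
T = 4442.7954 + 181.1350 = 4623.9304

4623.9304 units


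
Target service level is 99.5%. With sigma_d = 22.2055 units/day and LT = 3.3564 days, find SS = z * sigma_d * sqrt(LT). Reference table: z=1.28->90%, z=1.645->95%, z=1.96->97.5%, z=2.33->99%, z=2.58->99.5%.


From the table, SL = 99.5% corresponds to z = 2.58
sqrt(LT) = sqrt(3.3564) = 1.8320
SS = 2.58 * 22.2055 * 1.8320 = 104.9584

104.9584 units


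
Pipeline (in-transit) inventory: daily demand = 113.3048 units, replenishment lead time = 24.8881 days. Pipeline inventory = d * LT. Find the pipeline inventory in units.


Pipeline = 113.3048 * 24.8881 = 2819.9412

2819.9412 units


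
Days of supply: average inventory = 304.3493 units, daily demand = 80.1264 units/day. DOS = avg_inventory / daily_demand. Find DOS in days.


DOS = 304.3493 / 80.1264 = 3.7984

3.7984 days


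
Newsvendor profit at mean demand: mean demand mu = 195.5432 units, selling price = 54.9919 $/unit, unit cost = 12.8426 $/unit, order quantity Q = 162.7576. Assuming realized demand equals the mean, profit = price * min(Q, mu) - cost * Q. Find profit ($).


Sales at mu = min(162.7576, 195.5432) = 162.7576
Revenue = 54.9919 * 162.7576 = 8950.3497
Total cost = 12.8426 * 162.7576 = 2090.2308
Profit = 8950.3497 - 2090.2308 = 6860.1189

6860.1189 $


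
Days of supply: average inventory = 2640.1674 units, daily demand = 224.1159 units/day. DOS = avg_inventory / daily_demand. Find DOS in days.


DOS = 2640.1674 / 224.1159 = 11.7804

11.7804 days


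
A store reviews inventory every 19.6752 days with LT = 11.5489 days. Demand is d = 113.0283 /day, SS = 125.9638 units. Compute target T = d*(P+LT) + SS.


P + LT = 31.2241
d*(P+LT) = 113.0283 * 31.2241 = 3529.2069
T = 3529.2069 + 125.9638 = 3655.1707

3655.1707 units


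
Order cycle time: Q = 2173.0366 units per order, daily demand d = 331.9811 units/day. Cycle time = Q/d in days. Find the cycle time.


Cycle = 2173.0366 / 331.9811 = 6.5457

6.5457 days


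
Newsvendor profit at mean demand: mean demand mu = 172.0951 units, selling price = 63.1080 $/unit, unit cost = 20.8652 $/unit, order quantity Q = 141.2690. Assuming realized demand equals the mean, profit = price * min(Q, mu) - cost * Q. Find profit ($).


Sales at mu = min(141.2690, 172.0951) = 141.2690
Revenue = 63.1080 * 141.2690 = 8915.2041
Total cost = 20.8652 * 141.2690 = 2947.6059
Profit = 8915.2041 - 2947.6059 = 5967.5981

5967.5981 $


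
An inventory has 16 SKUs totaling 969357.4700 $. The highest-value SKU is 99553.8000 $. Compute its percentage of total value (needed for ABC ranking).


Top item = 99553.8000
Total = 969357.4700
Percentage = 99553.8000 / 969357.4700 * 100 = 10.2701

10.2701%


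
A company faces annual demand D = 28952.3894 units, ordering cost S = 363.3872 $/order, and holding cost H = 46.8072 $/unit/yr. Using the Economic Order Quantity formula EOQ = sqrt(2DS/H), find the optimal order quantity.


2*D*S = 2 * 28952.3894 * 363.3872 = 21041855.4348
2*D*S/H = 449543.1351
EOQ = sqrt(449543.1351) = 670.4798

670.4798 units


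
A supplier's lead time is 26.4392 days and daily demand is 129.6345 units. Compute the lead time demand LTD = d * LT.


LTD = 129.6345 * 26.4392 = 3427.4325

3427.4325 units


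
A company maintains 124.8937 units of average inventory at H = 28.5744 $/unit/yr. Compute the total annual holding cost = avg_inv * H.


Cost = 124.8937 * 28.5744 = 3568.7625

3568.7625 $/yr


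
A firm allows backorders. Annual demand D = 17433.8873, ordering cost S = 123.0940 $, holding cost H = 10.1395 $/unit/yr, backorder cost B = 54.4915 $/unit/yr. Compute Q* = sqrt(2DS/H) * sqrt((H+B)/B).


sqrt(2DS/H) = 650.6123
sqrt((H+B)/B) = 1.0891
Q* = 650.6123 * 1.0891 = 708.5628

708.5628 units


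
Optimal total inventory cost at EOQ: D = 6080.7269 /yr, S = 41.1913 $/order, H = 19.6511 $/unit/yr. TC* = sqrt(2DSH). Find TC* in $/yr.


2*D*S*H = 9844141.7468
TC* = sqrt(9844141.7468) = 3137.5375

3137.5375 $/yr


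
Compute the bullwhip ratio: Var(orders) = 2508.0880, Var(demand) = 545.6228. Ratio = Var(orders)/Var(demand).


BW = 2508.0880 / 545.6228 = 4.5967

4.5967


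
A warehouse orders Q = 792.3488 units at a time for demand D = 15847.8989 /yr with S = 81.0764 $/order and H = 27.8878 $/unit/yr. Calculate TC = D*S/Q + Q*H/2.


Ordering cost = D*S/Q = 1621.6224
Holding cost = Q*H/2 = 11048.4324
TC = 1621.6224 + 11048.4324 = 12670.0549

12670.0549 $/yr


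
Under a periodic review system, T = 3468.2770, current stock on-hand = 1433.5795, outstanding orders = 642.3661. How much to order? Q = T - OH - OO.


Inventory position = OH + OO = 1433.5795 + 642.3661 = 2075.9456
Q = 3468.2770 - 2075.9456 = 1392.3314

1392.3314 units


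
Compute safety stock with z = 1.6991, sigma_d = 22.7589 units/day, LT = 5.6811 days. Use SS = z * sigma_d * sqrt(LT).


sqrt(LT) = sqrt(5.6811) = 2.3835
SS = 1.6991 * 22.7589 * 2.3835 = 92.1693

92.1693 units


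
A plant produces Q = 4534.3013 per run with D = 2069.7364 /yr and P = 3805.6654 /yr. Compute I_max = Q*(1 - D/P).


D/P = 0.5439
1 - D/P = 0.4561
I_max = 4534.3013 * 0.4561 = 2068.2914

2068.2914 units


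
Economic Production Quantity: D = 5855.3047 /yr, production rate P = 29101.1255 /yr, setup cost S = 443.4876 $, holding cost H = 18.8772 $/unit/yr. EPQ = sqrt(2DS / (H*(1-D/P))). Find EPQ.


1 - D/P = 1 - 0.2012 = 0.7988
H*(1-D/P) = 15.0790
2DS = 5193510.0573
EPQ = sqrt(344419.9507) = 586.8730

586.8730 units
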